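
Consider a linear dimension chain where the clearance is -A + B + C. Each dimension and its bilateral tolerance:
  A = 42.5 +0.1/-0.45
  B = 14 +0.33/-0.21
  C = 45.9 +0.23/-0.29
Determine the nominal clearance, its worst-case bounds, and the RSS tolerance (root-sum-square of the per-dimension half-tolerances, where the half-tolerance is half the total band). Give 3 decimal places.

nominal=17.400 wc=[16.800,18.410] rss=0.465

Stack each dimension's contribution:
  -A: nom -42.500 → Σnom=-42.500; wc +0.450/-0.100 → slack +0.450/-0.100; half-tol=0.275, Σhalf²=0.075625
  +B: nom +14.000 → Σnom=-28.500; wc +0.330/-0.210 → slack +0.780/-0.310; half-tol=0.270, Σhalf²=0.148525
  +C: nom +45.900 → Σnom=17.400; wc +0.230/-0.290 → slack +1.010/-0.600; half-tol=0.260, Σhalf²=0.216125
Nominal = 17.400. Worst-case = [17.400 - 0.600, 17.400 + 1.010] = [16.800, 18.410]. RSS = √0.216125 = 0.465.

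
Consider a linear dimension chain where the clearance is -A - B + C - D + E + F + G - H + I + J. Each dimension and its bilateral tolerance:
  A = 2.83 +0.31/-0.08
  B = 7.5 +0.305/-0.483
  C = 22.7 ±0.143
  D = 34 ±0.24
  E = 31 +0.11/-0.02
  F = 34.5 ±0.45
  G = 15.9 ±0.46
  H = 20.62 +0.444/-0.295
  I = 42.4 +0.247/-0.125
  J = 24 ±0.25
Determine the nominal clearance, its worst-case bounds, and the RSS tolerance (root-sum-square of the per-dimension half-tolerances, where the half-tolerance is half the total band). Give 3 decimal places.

nominal=105.550 wc=[102.803,108.308] rss=0.961

Stack each dimension's contribution:
  -A: nom -2.830 → Σnom=-2.830; wc +0.080/-0.310 → slack +0.080/-0.310; half-tol=0.195, Σhalf²=0.038025
  -B: nom -7.500 → Σnom=-10.330; wc +0.483/-0.305 → slack +0.563/-0.615; half-tol=0.394, Σhalf²=0.193261
  +C: nom +22.700 → Σnom=12.370; wc +0.143/-0.143 → slack +0.706/-0.758; half-tol=0.143, Σhalf²=0.213710
  -D: nom -34.000 → Σnom=-21.630; wc +0.240/-0.240 → slack +0.946/-0.998; half-tol=0.240, Σhalf²=0.271310
  +E: nom +31.000 → Σnom=9.370; wc +0.110/-0.020 → slack +1.056/-1.018; half-tol=0.065, Σhalf²=0.275535
  +F: nom +34.500 → Σnom=43.870; wc +0.450/-0.450 → slack +1.506/-1.468; half-tol=0.450, Σhalf²=0.478035
  +G: nom +15.900 → Σnom=59.770; wc +0.460/-0.460 → slack +1.966/-1.928; half-tol=0.460, Σhalf²=0.689635
  -H: nom -20.620 → Σnom=39.150; wc +0.295/-0.444 → slack +2.261/-2.372; half-tol=0.369, Σhalf²=0.826165
  +I: nom +42.400 → Σnom=81.550; wc +0.247/-0.125 → slack +2.508/-2.497; half-tol=0.186, Σhalf²=0.860761
  +J: nom +24.000 → Σnom=105.550; wc +0.250/-0.250 → slack +2.758/-2.747; half-tol=0.250, Σhalf²=0.923261
Nominal = 105.550. Worst-case = [105.550 - 2.747, 105.550 + 2.758] = [102.803, 108.308]. RSS = √0.923261 = 0.961.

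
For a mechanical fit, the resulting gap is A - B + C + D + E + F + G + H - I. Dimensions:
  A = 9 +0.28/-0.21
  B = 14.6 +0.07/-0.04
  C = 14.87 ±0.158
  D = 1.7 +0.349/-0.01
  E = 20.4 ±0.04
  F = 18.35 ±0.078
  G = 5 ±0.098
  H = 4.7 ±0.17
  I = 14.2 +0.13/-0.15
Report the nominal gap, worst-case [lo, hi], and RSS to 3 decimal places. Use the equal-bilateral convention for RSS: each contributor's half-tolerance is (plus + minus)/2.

nominal=45.220 wc=[44.256,46.583] rss=0.431

Stack each dimension's contribution:
  +A: nom +9.000 → Σnom=9.000; wc +0.280/-0.210 → slack +0.280/-0.210; half-tol=0.245, Σhalf²=0.060025
  -B: nom -14.600 → Σnom=-5.600; wc +0.040/-0.070 → slack +0.320/-0.280; half-tol=0.055, Σhalf²=0.063050
  +C: nom +14.870 → Σnom=9.270; wc +0.158/-0.158 → slack +0.478/-0.438; half-tol=0.158, Σhalf²=0.088014
  +D: nom +1.700 → Σnom=10.970; wc +0.349/-0.010 → slack +0.827/-0.448; half-tol=0.179, Σhalf²=0.120234
  +E: nom +20.400 → Σnom=31.370; wc +0.040/-0.040 → slack +0.867/-0.488; half-tol=0.040, Σhalf²=0.121834
  +F: nom +18.350 → Σnom=49.720; wc +0.078/-0.078 → slack +0.945/-0.566; half-tol=0.078, Σhalf²=0.127918
  +G: nom +5.000 → Σnom=54.720; wc +0.098/-0.098 → slack +1.043/-0.664; half-tol=0.098, Σhalf²=0.137522
  +H: nom +4.700 → Σnom=59.420; wc +0.170/-0.170 → slack +1.213/-0.834; half-tol=0.170, Σhalf²=0.166422
  -I: nom -14.200 → Σnom=45.220; wc +0.150/-0.130 → slack +1.363/-0.964; half-tol=0.140, Σhalf²=0.186022
Nominal = 45.220. Worst-case = [45.220 - 0.964, 45.220 + 1.363] = [44.256, 46.583]. RSS = √0.186022 = 0.431.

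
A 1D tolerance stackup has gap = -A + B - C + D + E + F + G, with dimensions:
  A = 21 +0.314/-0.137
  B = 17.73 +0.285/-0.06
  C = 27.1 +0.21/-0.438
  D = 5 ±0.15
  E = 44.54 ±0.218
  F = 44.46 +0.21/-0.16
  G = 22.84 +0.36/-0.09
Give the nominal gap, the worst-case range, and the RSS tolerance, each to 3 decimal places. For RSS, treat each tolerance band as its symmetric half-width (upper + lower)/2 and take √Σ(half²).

Stack each dimension's contribution:
  -A: nom -21.000 → Σnom=-21.000; wc +0.137/-0.314 → slack +0.137/-0.314; half-tol=0.226, Σhalf²=0.050850
  +B: nom +17.730 → Σnom=-3.270; wc +0.285/-0.060 → slack +0.422/-0.374; half-tol=0.172, Σhalf²=0.080606
  -C: nom -27.100 → Σnom=-30.370; wc +0.438/-0.210 → slack +0.860/-0.584; half-tol=0.324, Σhalf²=0.185582
  +D: nom +5.000 → Σnom=-25.370; wc +0.150/-0.150 → slack +1.010/-0.734; half-tol=0.150, Σhalf²=0.208082
  +E: nom +44.540 → Σnom=19.170; wc +0.218/-0.218 → slack +1.228/-0.952; half-tol=0.218, Σhalf²=0.255606
  +F: nom +44.460 → Σnom=63.630; wc +0.210/-0.160 → slack +1.438/-1.112; half-tol=0.185, Σhalf²=0.289831
  +G: nom +22.840 → Σnom=86.470; wc +0.360/-0.090 → slack +1.798/-1.202; half-tol=0.225, Σhalf²=0.340456
Nominal = 86.470. Worst-case = [86.470 - 1.202, 86.470 + 1.798] = [85.268, 88.268]. RSS = √0.340456 = 0.583.

nominal=86.470 wc=[85.268,88.268] rss=0.583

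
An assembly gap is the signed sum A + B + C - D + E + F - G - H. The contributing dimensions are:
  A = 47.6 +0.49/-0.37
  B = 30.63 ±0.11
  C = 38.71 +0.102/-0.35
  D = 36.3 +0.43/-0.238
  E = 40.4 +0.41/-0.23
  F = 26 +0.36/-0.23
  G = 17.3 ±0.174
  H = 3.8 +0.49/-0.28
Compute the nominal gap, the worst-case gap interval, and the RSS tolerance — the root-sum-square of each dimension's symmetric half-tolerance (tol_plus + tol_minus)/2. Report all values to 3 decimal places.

nominal=125.940 wc=[123.556,128.104] rss=0.853

Stack each dimension's contribution:
  +A: nom +47.600 → Σnom=47.600; wc +0.490/-0.370 → slack +0.490/-0.370; half-tol=0.430, Σhalf²=0.184900
  +B: nom +30.630 → Σnom=78.230; wc +0.110/-0.110 → slack +0.600/-0.480; half-tol=0.110, Σhalf²=0.197000
  +C: nom +38.710 → Σnom=116.940; wc +0.102/-0.350 → slack +0.702/-0.830; half-tol=0.226, Σhalf²=0.248076
  -D: nom -36.300 → Σnom=80.640; wc +0.238/-0.430 → slack +0.940/-1.260; half-tol=0.334, Σhalf²=0.359632
  +E: nom +40.400 → Σnom=121.040; wc +0.410/-0.230 → slack +1.350/-1.490; half-tol=0.320, Σhalf²=0.462032
  +F: nom +26.000 → Σnom=147.040; wc +0.360/-0.230 → slack +1.710/-1.720; half-tol=0.295, Σhalf²=0.549057
  -G: nom -17.300 → Σnom=129.740; wc +0.174/-0.174 → slack +1.884/-1.894; half-tol=0.174, Σhalf²=0.579333
  -H: nom -3.800 → Σnom=125.940; wc +0.280/-0.490 → slack +2.164/-2.384; half-tol=0.385, Σhalf²=0.727558
Nominal = 125.940. Worst-case = [125.940 - 2.384, 125.940 + 2.164] = [123.556, 128.104]. RSS = √0.727558 = 0.853.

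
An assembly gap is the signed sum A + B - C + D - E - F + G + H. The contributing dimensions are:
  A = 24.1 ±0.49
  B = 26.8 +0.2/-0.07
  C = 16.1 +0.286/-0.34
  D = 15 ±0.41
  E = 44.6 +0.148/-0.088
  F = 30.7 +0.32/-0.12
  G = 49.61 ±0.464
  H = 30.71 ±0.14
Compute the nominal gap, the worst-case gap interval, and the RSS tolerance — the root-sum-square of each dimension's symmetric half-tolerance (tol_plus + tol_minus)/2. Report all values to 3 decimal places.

nominal=54.820 wc=[52.492,57.072] rss=0.906

Stack each dimension's contribution:
  +A: nom +24.100 → Σnom=24.100; wc +0.490/-0.490 → slack +0.490/-0.490; half-tol=0.490, Σhalf²=0.240100
  +B: nom +26.800 → Σnom=50.900; wc +0.200/-0.070 → slack +0.690/-0.560; half-tol=0.135, Σhalf²=0.258325
  -C: nom -16.100 → Σnom=34.800; wc +0.340/-0.286 → slack +1.030/-0.846; half-tol=0.313, Σhalf²=0.356294
  +D: nom +15.000 → Σnom=49.800; wc +0.410/-0.410 → slack +1.440/-1.256; half-tol=0.410, Σhalf²=0.524394
  -E: nom -44.600 → Σnom=5.200; wc +0.088/-0.148 → slack +1.528/-1.404; half-tol=0.118, Σhalf²=0.538318
  -F: nom -30.700 → Σnom=-25.500; wc +0.120/-0.320 → slack +1.648/-1.724; half-tol=0.220, Σhalf²=0.586718
  +G: nom +49.610 → Σnom=24.110; wc +0.464/-0.464 → slack +2.112/-2.188; half-tol=0.464, Σhalf²=0.802014
  +H: nom +30.710 → Σnom=54.820; wc +0.140/-0.140 → slack +2.252/-2.328; half-tol=0.140, Σhalf²=0.821614
Nominal = 54.820. Worst-case = [54.820 - 2.328, 54.820 + 2.252] = [52.492, 57.072]. RSS = √0.821614 = 0.906.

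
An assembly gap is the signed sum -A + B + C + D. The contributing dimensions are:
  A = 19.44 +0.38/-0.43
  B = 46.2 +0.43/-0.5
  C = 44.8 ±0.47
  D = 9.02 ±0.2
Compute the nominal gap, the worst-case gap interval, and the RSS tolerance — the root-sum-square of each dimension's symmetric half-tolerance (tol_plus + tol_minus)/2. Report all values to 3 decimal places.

nominal=80.580 wc=[79.030,82.110] rss=0.801

Stack each dimension's contribution:
  -A: nom -19.440 → Σnom=-19.440; wc +0.430/-0.380 → slack +0.430/-0.380; half-tol=0.405, Σhalf²=0.164025
  +B: nom +46.200 → Σnom=26.760; wc +0.430/-0.500 → slack +0.860/-0.880; half-tol=0.465, Σhalf²=0.380250
  +C: nom +44.800 → Σnom=71.560; wc +0.470/-0.470 → slack +1.330/-1.350; half-tol=0.470, Σhalf²=0.601150
  +D: nom +9.020 → Σnom=80.580; wc +0.200/-0.200 → slack +1.530/-1.550; half-tol=0.200, Σhalf²=0.641150
Nominal = 80.580. Worst-case = [80.580 - 1.550, 80.580 + 1.530] = [79.030, 82.110]. RSS = √0.641150 = 0.801.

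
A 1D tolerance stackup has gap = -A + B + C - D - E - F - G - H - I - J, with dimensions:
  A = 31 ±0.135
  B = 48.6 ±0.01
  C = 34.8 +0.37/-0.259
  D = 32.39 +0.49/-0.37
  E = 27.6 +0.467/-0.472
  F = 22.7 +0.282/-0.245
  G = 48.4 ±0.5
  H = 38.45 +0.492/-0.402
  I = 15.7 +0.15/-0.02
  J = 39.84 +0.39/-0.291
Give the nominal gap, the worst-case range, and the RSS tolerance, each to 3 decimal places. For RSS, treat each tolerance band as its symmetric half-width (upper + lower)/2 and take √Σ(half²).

Stack each dimension's contribution:
  -A: nom -31.000 → Σnom=-31.000; wc +0.135/-0.135 → slack +0.135/-0.135; half-tol=0.135, Σhalf²=0.018225
  +B: nom +48.600 → Σnom=17.600; wc +0.010/-0.010 → slack +0.145/-0.145; half-tol=0.010, Σhalf²=0.018325
  +C: nom +34.800 → Σnom=52.400; wc +0.370/-0.259 → slack +0.515/-0.404; half-tol=0.315, Σhalf²=0.117235
  -D: nom -32.390 → Σnom=20.010; wc +0.370/-0.490 → slack +0.885/-0.894; half-tol=0.430, Σhalf²=0.302135
  -E: nom -27.600 → Σnom=-7.590; wc +0.472/-0.467 → slack +1.357/-1.361; half-tol=0.470, Σhalf²=0.522566
  -F: nom -22.700 → Σnom=-30.290; wc +0.245/-0.282 → slack +1.602/-1.643; half-tol=0.263, Σhalf²=0.591998
  -G: nom -48.400 → Σnom=-78.690; wc +0.500/-0.500 → slack +2.102/-2.143; half-tol=0.500, Σhalf²=0.841998
  -H: nom -38.450 → Σnom=-117.140; wc +0.402/-0.492 → slack +2.504/-2.635; half-tol=0.447, Σhalf²=1.041807
  -I: nom -15.700 → Σnom=-132.840; wc +0.020/-0.150 → slack +2.524/-2.785; half-tol=0.085, Σhalf²=1.049032
  -J: nom -39.840 → Σnom=-172.680; wc +0.291/-0.390 → slack +2.815/-3.175; half-tol=0.341, Σhalf²=1.164972
Nominal = -172.680. Worst-case = [-172.680 - 3.175, -172.680 + 2.815] = [-175.855, -169.865]. RSS = √1.164972 = 1.079.

nominal=-172.680 wc=[-175.855,-169.865] rss=1.079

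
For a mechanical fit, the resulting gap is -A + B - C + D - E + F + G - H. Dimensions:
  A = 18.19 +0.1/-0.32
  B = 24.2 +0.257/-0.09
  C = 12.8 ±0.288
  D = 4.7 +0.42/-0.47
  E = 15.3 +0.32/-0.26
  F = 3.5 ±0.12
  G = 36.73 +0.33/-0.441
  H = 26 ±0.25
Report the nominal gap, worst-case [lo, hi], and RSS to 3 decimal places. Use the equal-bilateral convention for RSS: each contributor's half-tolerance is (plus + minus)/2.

Stack each dimension's contribution:
  -A: nom -18.190 → Σnom=-18.190; wc +0.320/-0.100 → slack +0.320/-0.100; half-tol=0.210, Σhalf²=0.044100
  +B: nom +24.200 → Σnom=6.010; wc +0.257/-0.090 → slack +0.577/-0.190; half-tol=0.173, Σhalf²=0.074202
  -C: nom -12.800 → Σnom=-6.790; wc +0.288/-0.288 → slack +0.865/-0.478; half-tol=0.288, Σhalf²=0.157146
  +D: nom +4.700 → Σnom=-2.090; wc +0.420/-0.470 → slack +1.285/-0.948; half-tol=0.445, Σhalf²=0.355171
  -E: nom -15.300 → Σnom=-17.390; wc +0.260/-0.320 → slack +1.545/-1.268; half-tol=0.290, Σhalf²=0.439271
  +F: nom +3.500 → Σnom=-13.890; wc +0.120/-0.120 → slack +1.665/-1.388; half-tol=0.120, Σhalf²=0.453671
  +G: nom +36.730 → Σnom=22.840; wc +0.330/-0.441 → slack +1.995/-1.829; half-tol=0.386, Σhalf²=0.602281
  -H: nom -26.000 → Σnom=-3.160; wc +0.250/-0.250 → slack +2.245/-2.079; half-tol=0.250, Σhalf²=0.664781
Nominal = -3.160. Worst-case = [-3.160 - 2.079, -3.160 + 2.245] = [-5.239, -0.915]. RSS = √0.664781 = 0.815.

nominal=-3.160 wc=[-5.239,-0.915] rss=0.815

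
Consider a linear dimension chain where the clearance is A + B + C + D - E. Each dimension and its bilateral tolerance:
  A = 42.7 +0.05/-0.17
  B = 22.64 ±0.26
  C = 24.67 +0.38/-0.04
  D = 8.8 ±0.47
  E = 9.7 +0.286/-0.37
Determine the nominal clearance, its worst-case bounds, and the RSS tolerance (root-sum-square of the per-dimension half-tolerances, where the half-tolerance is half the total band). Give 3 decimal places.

nominal=89.110 wc=[87.884,90.640] rss=0.673

Stack each dimension's contribution:
  +A: nom +42.700 → Σnom=42.700; wc +0.050/-0.170 → slack +0.050/-0.170; half-tol=0.110, Σhalf²=0.012100
  +B: nom +22.640 → Σnom=65.340; wc +0.260/-0.260 → slack +0.310/-0.430; half-tol=0.260, Σhalf²=0.079700
  +C: nom +24.670 → Σnom=90.010; wc +0.380/-0.040 → slack +0.690/-0.470; half-tol=0.210, Σhalf²=0.123800
  +D: nom +8.800 → Σnom=98.810; wc +0.470/-0.470 → slack +1.160/-0.940; half-tol=0.470, Σhalf²=0.344700
  -E: nom -9.700 → Σnom=89.110; wc +0.370/-0.286 → slack +1.530/-1.226; half-tol=0.328, Σhalf²=0.452284
Nominal = 89.110. Worst-case = [89.110 - 1.226, 89.110 + 1.530] = [87.884, 90.640]. RSS = √0.452284 = 0.673.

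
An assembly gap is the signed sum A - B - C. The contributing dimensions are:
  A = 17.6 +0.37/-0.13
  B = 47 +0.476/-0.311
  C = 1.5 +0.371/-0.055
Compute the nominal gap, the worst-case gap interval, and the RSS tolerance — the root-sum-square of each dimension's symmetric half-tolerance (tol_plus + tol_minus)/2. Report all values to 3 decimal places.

nominal=-30.900 wc=[-31.877,-30.164] rss=0.513

Stack each dimension's contribution:
  +A: nom +17.600 → Σnom=17.600; wc +0.370/-0.130 → slack +0.370/-0.130; half-tol=0.250, Σhalf²=0.062500
  -B: nom -47.000 → Σnom=-29.400; wc +0.311/-0.476 → slack +0.681/-0.606; half-tol=0.393, Σhalf²=0.217342
  -C: nom -1.500 → Σnom=-30.900; wc +0.055/-0.371 → slack +0.736/-0.977; half-tol=0.213, Σhalf²=0.262711
Nominal = -30.900. Worst-case = [-30.900 - 0.977, -30.900 + 0.736] = [-31.877, -30.164]. RSS = √0.262711 = 0.513.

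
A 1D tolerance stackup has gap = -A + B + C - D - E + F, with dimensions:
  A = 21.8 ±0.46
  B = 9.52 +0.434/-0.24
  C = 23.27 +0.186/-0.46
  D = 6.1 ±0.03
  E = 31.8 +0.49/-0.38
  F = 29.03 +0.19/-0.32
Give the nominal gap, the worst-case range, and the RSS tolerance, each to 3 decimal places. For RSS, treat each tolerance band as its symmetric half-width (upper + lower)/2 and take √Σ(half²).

Stack each dimension's contribution:
  -A: nom -21.800 → Σnom=-21.800; wc +0.460/-0.460 → slack +0.460/-0.460; half-tol=0.460, Σhalf²=0.211600
  +B: nom +9.520 → Σnom=-12.280; wc +0.434/-0.240 → slack +0.894/-0.700; half-tol=0.337, Σhalf²=0.325169
  +C: nom +23.270 → Σnom=10.990; wc +0.186/-0.460 → slack +1.080/-1.160; half-tol=0.323, Σhalf²=0.429498
  -D: nom -6.100 → Σnom=4.890; wc +0.030/-0.030 → slack +1.110/-1.190; half-tol=0.030, Σhalf²=0.430398
  -E: nom -31.800 → Σnom=-26.910; wc +0.380/-0.490 → slack +1.490/-1.680; half-tol=0.435, Σhalf²=0.619623
  +F: nom +29.030 → Σnom=2.120; wc +0.190/-0.320 → slack +1.680/-2.000; half-tol=0.255, Σhalf²=0.684648
Nominal = 2.120. Worst-case = [2.120 - 2.000, 2.120 + 1.680] = [0.120, 3.800]. RSS = √0.684648 = 0.827.

nominal=2.120 wc=[0.120,3.800] rss=0.827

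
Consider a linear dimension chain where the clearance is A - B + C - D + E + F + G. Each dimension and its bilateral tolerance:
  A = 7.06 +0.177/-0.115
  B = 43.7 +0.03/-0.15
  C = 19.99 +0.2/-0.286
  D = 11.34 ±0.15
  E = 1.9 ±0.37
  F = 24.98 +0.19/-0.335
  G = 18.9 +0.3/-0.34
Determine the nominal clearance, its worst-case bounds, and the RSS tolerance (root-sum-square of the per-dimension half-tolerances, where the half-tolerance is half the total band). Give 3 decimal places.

nominal=17.790 wc=[16.164,19.327] rss=0.647

Stack each dimension's contribution:
  +A: nom +7.060 → Σnom=7.060; wc +0.177/-0.115 → slack +0.177/-0.115; half-tol=0.146, Σhalf²=0.021316
  -B: nom -43.700 → Σnom=-36.640; wc +0.150/-0.030 → slack +0.327/-0.145; half-tol=0.090, Σhalf²=0.029416
  +C: nom +19.990 → Σnom=-16.650; wc +0.200/-0.286 → slack +0.527/-0.431; half-tol=0.243, Σhalf²=0.088465
  -D: nom -11.340 → Σnom=-27.990; wc +0.150/-0.150 → slack +0.677/-0.581; half-tol=0.150, Σhalf²=0.110965
  +E: nom +1.900 → Σnom=-26.090; wc +0.370/-0.370 → slack +1.047/-0.951; half-tol=0.370, Σhalf²=0.247865
  +F: nom +24.980 → Σnom=-1.110; wc +0.190/-0.335 → slack +1.237/-1.286; half-tol=0.263, Σhalf²=0.316771
  +G: nom +18.900 → Σnom=17.790; wc +0.300/-0.340 → slack +1.537/-1.626; half-tol=0.320, Σhalf²=0.419171
Nominal = 17.790. Worst-case = [17.790 - 1.626, 17.790 + 1.537] = [16.164, 19.327]. RSS = √0.419171 = 0.647.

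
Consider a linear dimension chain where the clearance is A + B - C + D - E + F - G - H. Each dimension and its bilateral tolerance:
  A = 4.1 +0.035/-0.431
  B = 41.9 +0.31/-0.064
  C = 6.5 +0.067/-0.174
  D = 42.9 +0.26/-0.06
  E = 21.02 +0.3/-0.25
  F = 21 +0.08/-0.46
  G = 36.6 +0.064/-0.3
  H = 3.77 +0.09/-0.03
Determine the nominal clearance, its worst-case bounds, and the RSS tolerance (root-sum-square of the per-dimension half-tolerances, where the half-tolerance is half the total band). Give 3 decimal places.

Stack each dimension's contribution:
  +A: nom +4.100 → Σnom=4.100; wc +0.035/-0.431 → slack +0.035/-0.431; half-tol=0.233, Σhalf²=0.054289
  +B: nom +41.900 → Σnom=46.000; wc +0.310/-0.064 → slack +0.345/-0.495; half-tol=0.187, Σhalf²=0.089258
  -C: nom -6.500 → Σnom=39.500; wc +0.174/-0.067 → slack +0.519/-0.562; half-tol=0.120, Σhalf²=0.103778
  +D: nom +42.900 → Σnom=82.400; wc +0.260/-0.060 → slack +0.779/-0.622; half-tol=0.160, Σhalf²=0.129378
  -E: nom -21.020 → Σnom=61.380; wc +0.250/-0.300 → slack +1.029/-0.922; half-tol=0.275, Σhalf²=0.205003
  +F: nom +21.000 → Σnom=82.380; wc +0.080/-0.460 → slack +1.109/-1.382; half-tol=0.270, Σhalf²=0.277903
  -G: nom -36.600 → Σnom=45.780; wc +0.300/-0.064 → slack +1.409/-1.446; half-tol=0.182, Σhalf²=0.311027
  -H: nom -3.770 → Σnom=42.010; wc +0.030/-0.090 → slack +1.439/-1.536; half-tol=0.060, Σhalf²=0.314627
Nominal = 42.010. Worst-case = [42.010 - 1.536, 42.010 + 1.439] = [40.474, 43.449]. RSS = √0.314627 = 0.561.

nominal=42.010 wc=[40.474,43.449] rss=0.561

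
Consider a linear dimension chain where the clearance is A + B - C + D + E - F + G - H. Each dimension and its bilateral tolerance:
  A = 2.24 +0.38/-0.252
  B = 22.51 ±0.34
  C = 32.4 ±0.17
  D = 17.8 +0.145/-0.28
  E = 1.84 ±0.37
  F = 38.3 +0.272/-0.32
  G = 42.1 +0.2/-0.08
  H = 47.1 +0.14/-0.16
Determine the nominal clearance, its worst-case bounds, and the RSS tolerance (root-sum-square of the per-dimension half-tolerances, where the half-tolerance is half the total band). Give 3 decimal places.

nominal=-31.310 wc=[-33.214,-29.225] rss=0.746

Stack each dimension's contribution:
  +A: nom +2.240 → Σnom=2.240; wc +0.380/-0.252 → slack +0.380/-0.252; half-tol=0.316, Σhalf²=0.099856
  +B: nom +22.510 → Σnom=24.750; wc +0.340/-0.340 → slack +0.720/-0.592; half-tol=0.340, Σhalf²=0.215456
  -C: nom -32.400 → Σnom=-7.650; wc +0.170/-0.170 → slack +0.890/-0.762; half-tol=0.170, Σhalf²=0.244356
  +D: nom +17.800 → Σnom=10.150; wc +0.145/-0.280 → slack +1.035/-1.042; half-tol=0.213, Σhalf²=0.289512
  +E: nom +1.840 → Σnom=11.990; wc +0.370/-0.370 → slack +1.405/-1.412; half-tol=0.370, Σhalf²=0.426412
  -F: nom -38.300 → Σnom=-26.310; wc +0.320/-0.272 → slack +1.725/-1.684; half-tol=0.296, Σhalf²=0.514028
  +G: nom +42.100 → Σnom=15.790; wc +0.200/-0.080 → slack +1.925/-1.764; half-tol=0.140, Σhalf²=0.533628
  -H: nom -47.100 → Σnom=-31.310; wc +0.160/-0.140 → slack +2.085/-1.904; half-tol=0.150, Σhalf²=0.556128
Nominal = -31.310. Worst-case = [-31.310 - 1.904, -31.310 + 2.085] = [-33.214, -29.225]. RSS = √0.556128 = 0.746.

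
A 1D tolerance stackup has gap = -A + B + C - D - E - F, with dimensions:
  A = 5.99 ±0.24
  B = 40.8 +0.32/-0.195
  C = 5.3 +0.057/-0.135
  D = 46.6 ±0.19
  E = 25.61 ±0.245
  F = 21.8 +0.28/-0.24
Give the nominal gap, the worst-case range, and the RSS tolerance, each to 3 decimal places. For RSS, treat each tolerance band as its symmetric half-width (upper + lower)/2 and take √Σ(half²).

Stack each dimension's contribution:
  -A: nom -5.990 → Σnom=-5.990; wc +0.240/-0.240 → slack +0.240/-0.240; half-tol=0.240, Σhalf²=0.057600
  +B: nom +40.800 → Σnom=34.810; wc +0.320/-0.195 → slack +0.560/-0.435; half-tol=0.258, Σhalf²=0.123906
  +C: nom +5.300 → Σnom=40.110; wc +0.057/-0.135 → slack +0.617/-0.570; half-tol=0.096, Σhalf²=0.133122
  -D: nom -46.600 → Σnom=-6.490; wc +0.190/-0.190 → slack +0.807/-0.760; half-tol=0.190, Σhalf²=0.169222
  -E: nom -25.610 → Σnom=-32.100; wc +0.245/-0.245 → slack +1.052/-1.005; half-tol=0.245, Σhalf²=0.229247
  -F: nom -21.800 → Σnom=-53.900; wc +0.240/-0.280 → slack +1.292/-1.285; half-tol=0.260, Σhalf²=0.296847
Nominal = -53.900. Worst-case = [-53.900 - 1.285, -53.900 + 1.292] = [-55.185, -52.608]. RSS = √0.296847 = 0.545.

nominal=-53.900 wc=[-55.185,-52.608] rss=0.545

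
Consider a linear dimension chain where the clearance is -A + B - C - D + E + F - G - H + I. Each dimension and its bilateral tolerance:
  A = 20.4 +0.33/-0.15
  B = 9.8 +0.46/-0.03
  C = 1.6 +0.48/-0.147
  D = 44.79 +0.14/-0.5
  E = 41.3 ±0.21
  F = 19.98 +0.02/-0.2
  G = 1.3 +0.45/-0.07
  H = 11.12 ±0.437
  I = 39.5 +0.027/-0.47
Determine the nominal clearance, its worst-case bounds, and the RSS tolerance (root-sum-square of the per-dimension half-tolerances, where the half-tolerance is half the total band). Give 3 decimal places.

nominal=31.370 wc=[28.623,33.391] rss=0.834

Stack each dimension's contribution:
  -A: nom -20.400 → Σnom=-20.400; wc +0.150/-0.330 → slack +0.150/-0.330; half-tol=0.240, Σhalf²=0.057600
  +B: nom +9.800 → Σnom=-10.600; wc +0.460/-0.030 → slack +0.610/-0.360; half-tol=0.245, Σhalf²=0.117625
  -C: nom -1.600 → Σnom=-12.200; wc +0.147/-0.480 → slack +0.757/-0.840; half-tol=0.314, Σhalf²=0.215907
  -D: nom -44.790 → Σnom=-56.990; wc +0.500/-0.140 → slack +1.257/-0.980; half-tol=0.320, Σhalf²=0.318307
  +E: nom +41.300 → Σnom=-15.690; wc +0.210/-0.210 → slack +1.467/-1.190; half-tol=0.210, Σhalf²=0.362407
  +F: nom +19.980 → Σnom=4.290; wc +0.020/-0.200 → slack +1.487/-1.390; half-tol=0.110, Σhalf²=0.374507
  -G: nom -1.300 → Σnom=2.990; wc +0.070/-0.450 → slack +1.557/-1.840; half-tol=0.260, Σhalf²=0.442107
  -H: nom -11.120 → Σnom=-8.130; wc +0.437/-0.437 → slack +1.994/-2.277; half-tol=0.437, Σhalf²=0.633076
  +I: nom +39.500 → Σnom=31.370; wc +0.027/-0.470 → slack +2.021/-2.747; half-tol=0.248, Σhalf²=0.694828
Nominal = 31.370. Worst-case = [31.370 - 2.747, 31.370 + 2.021] = [28.623, 33.391]. RSS = √0.694828 = 0.834.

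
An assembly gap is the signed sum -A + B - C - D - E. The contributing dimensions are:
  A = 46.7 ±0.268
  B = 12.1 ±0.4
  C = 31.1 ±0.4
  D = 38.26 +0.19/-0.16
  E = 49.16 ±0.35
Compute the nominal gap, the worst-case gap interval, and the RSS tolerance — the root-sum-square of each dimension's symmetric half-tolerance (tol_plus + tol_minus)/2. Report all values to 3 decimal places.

Stack each dimension's contribution:
  -A: nom -46.700 → Σnom=-46.700; wc +0.268/-0.268 → slack +0.268/-0.268; half-tol=0.268, Σhalf²=0.071824
  +B: nom +12.100 → Σnom=-34.600; wc +0.400/-0.400 → slack +0.668/-0.668; half-tol=0.400, Σhalf²=0.231824
  -C: nom -31.100 → Σnom=-65.700; wc +0.400/-0.400 → slack +1.068/-1.068; half-tol=0.400, Σhalf²=0.391824
  -D: nom -38.260 → Σnom=-103.960; wc +0.160/-0.190 → slack +1.228/-1.258; half-tol=0.175, Σhalf²=0.422449
  -E: nom -49.160 → Σnom=-153.120; wc +0.350/-0.350 → slack +1.578/-1.608; half-tol=0.350, Σhalf²=0.544949
Nominal = -153.120. Worst-case = [-153.120 - 1.608, -153.120 + 1.578] = [-154.728, -151.542]. RSS = √0.544949 = 0.738.

nominal=-153.120 wc=[-154.728,-151.542] rss=0.738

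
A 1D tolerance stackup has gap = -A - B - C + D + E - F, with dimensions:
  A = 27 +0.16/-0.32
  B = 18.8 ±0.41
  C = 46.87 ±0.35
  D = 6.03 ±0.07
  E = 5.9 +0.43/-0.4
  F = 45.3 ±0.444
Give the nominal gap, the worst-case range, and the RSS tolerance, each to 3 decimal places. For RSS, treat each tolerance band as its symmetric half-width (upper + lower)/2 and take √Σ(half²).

Stack each dimension's contribution:
  -A: nom -27.000 → Σnom=-27.000; wc +0.320/-0.160 → slack +0.320/-0.160; half-tol=0.240, Σhalf²=0.057600
  -B: nom -18.800 → Σnom=-45.800; wc +0.410/-0.410 → slack +0.730/-0.570; half-tol=0.410, Σhalf²=0.225700
  -C: nom -46.870 → Σnom=-92.670; wc +0.350/-0.350 → slack +1.080/-0.920; half-tol=0.350, Σhalf²=0.348200
  +D: nom +6.030 → Σnom=-86.640; wc +0.070/-0.070 → slack +1.150/-0.990; half-tol=0.070, Σhalf²=0.353100
  +E: nom +5.900 → Σnom=-80.740; wc +0.430/-0.400 → slack +1.580/-1.390; half-tol=0.415, Σhalf²=0.525325
  -F: nom -45.300 → Σnom=-126.040; wc +0.444/-0.444 → slack +2.024/-1.834; half-tol=0.444, Σhalf²=0.722461
Nominal = -126.040. Worst-case = [-126.040 - 1.834, -126.040 + 2.024] = [-127.874, -124.016]. RSS = √0.722461 = 0.850.

nominal=-126.040 wc=[-127.874,-124.016] rss=0.850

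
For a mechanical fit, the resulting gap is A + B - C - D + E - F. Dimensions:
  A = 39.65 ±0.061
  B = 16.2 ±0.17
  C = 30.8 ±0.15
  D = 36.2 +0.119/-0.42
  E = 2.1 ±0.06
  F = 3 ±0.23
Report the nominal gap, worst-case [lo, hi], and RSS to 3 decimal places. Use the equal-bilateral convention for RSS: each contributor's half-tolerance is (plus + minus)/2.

Stack each dimension's contribution:
  +A: nom +39.650 → Σnom=39.650; wc +0.061/-0.061 → slack +0.061/-0.061; half-tol=0.061, Σhalf²=0.003721
  +B: nom +16.200 → Σnom=55.850; wc +0.170/-0.170 → slack +0.231/-0.231; half-tol=0.170, Σhalf²=0.032621
  -C: nom -30.800 → Σnom=25.050; wc +0.150/-0.150 → slack +0.381/-0.381; half-tol=0.150, Σhalf²=0.055121
  -D: nom -36.200 → Σnom=-11.150; wc +0.420/-0.119 → slack +0.801/-0.500; half-tol=0.269, Σhalf²=0.127751
  +E: nom +2.100 → Σnom=-9.050; wc +0.060/-0.060 → slack +0.861/-0.560; half-tol=0.060, Σhalf²=0.131351
  -F: nom -3.000 → Σnom=-12.050; wc +0.230/-0.230 → slack +1.091/-0.790; half-tol=0.230, Σhalf²=0.184251
Nominal = -12.050. Worst-case = [-12.050 - 0.790, -12.050 + 1.091] = [-12.840, -10.959]. RSS = √0.184251 = 0.429.

nominal=-12.050 wc=[-12.840,-10.959] rss=0.429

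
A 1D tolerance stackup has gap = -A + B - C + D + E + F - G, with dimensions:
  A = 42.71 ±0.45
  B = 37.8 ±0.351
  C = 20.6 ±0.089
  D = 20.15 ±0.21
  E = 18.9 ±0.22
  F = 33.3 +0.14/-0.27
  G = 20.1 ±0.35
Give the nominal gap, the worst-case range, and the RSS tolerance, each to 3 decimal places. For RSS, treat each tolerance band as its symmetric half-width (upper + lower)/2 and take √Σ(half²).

nominal=26.740 wc=[24.800,28.550] rss=0.769

Stack each dimension's contribution:
  -A: nom -42.710 → Σnom=-42.710; wc +0.450/-0.450 → slack +0.450/-0.450; half-tol=0.450, Σhalf²=0.202500
  +B: nom +37.800 → Σnom=-4.910; wc +0.351/-0.351 → slack +0.801/-0.801; half-tol=0.351, Σhalf²=0.325701
  -C: nom -20.600 → Σnom=-25.510; wc +0.089/-0.089 → slack +0.890/-0.890; half-tol=0.089, Σhalf²=0.333622
  +D: nom +20.150 → Σnom=-5.360; wc +0.210/-0.210 → slack +1.100/-1.100; half-tol=0.210, Σhalf²=0.377722
  +E: nom +18.900 → Σnom=13.540; wc +0.220/-0.220 → slack +1.320/-1.320; half-tol=0.220, Σhalf²=0.426122
  +F: nom +33.300 → Σnom=46.840; wc +0.140/-0.270 → slack +1.460/-1.590; half-tol=0.205, Σhalf²=0.468147
  -G: nom -20.100 → Σnom=26.740; wc +0.350/-0.350 → slack +1.810/-1.940; half-tol=0.350, Σhalf²=0.590647
Nominal = 26.740. Worst-case = [26.740 - 1.940, 26.740 + 1.810] = [24.800, 28.550]. RSS = √0.590647 = 0.769.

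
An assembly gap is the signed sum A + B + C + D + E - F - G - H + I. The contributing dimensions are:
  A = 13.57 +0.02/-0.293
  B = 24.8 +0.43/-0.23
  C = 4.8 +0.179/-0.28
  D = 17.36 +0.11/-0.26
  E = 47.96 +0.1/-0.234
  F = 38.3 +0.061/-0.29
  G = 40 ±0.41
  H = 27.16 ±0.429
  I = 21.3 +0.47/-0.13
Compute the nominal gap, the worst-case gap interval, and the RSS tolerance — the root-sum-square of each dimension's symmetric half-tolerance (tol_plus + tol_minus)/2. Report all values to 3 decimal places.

nominal=24.330 wc=[22.003,26.768] rss=0.849

Stack each dimension's contribution:
  +A: nom +13.570 → Σnom=13.570; wc +0.020/-0.293 → slack +0.020/-0.293; half-tol=0.157, Σhalf²=0.024492
  +B: nom +24.800 → Σnom=38.370; wc +0.430/-0.230 → slack +0.450/-0.523; half-tol=0.330, Σhalf²=0.133392
  +C: nom +4.800 → Σnom=43.170; wc +0.179/-0.280 → slack +0.629/-0.803; half-tol=0.230, Σhalf²=0.186063
  +D: nom +17.360 → Σnom=60.530; wc +0.110/-0.260 → slack +0.739/-1.063; half-tol=0.185, Σhalf²=0.220288
  +E: nom +47.960 → Σnom=108.490; wc +0.100/-0.234 → slack +0.839/-1.297; half-tol=0.167, Σhalf²=0.248177
  -F: nom -38.300 → Σnom=70.190; wc +0.290/-0.061 → slack +1.129/-1.358; half-tol=0.175, Σhalf²=0.278977
  -G: nom -40.000 → Σnom=30.190; wc +0.410/-0.410 → slack +1.539/-1.768; half-tol=0.410, Σhalf²=0.447077
  -H: nom -27.160 → Σnom=3.030; wc +0.429/-0.429 → slack +1.968/-2.197; half-tol=0.429, Σhalf²=0.631118
  +I: nom +21.300 → Σnom=24.330; wc +0.470/-0.130 → slack +2.438/-2.327; half-tol=0.300, Σhalf²=0.721118
Nominal = 24.330. Worst-case = [24.330 - 2.327, 24.330 + 2.438] = [22.003, 26.768]. RSS = √0.721118 = 0.849.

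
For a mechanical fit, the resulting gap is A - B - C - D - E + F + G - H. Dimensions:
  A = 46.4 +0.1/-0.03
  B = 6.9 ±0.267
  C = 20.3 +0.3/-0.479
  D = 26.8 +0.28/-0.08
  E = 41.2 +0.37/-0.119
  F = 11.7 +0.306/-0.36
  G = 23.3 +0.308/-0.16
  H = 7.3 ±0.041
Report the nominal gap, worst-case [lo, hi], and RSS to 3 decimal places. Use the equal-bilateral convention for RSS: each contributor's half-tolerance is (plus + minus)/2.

Stack each dimension's contribution:
  +A: nom +46.400 → Σnom=46.400; wc +0.100/-0.030 → slack +0.100/-0.030; half-tol=0.065, Σhalf²=0.004225
  -B: nom -6.900 → Σnom=39.500; wc +0.267/-0.267 → slack +0.367/-0.297; half-tol=0.267, Σhalf²=0.075514
  -C: nom -20.300 → Σnom=19.200; wc +0.479/-0.300 → slack +0.846/-0.597; half-tol=0.389, Σhalf²=0.227224
  -D: nom -26.800 → Σnom=-7.600; wc +0.080/-0.280 → slack +0.926/-0.877; half-tol=0.180, Σhalf²=0.259624
  -E: nom -41.200 → Σnom=-48.800; wc +0.119/-0.370 → slack +1.045/-1.247; half-tol=0.244, Σhalf²=0.319404
  +F: nom +11.700 → Σnom=-37.100; wc +0.306/-0.360 → slack +1.351/-1.607; half-tol=0.333, Σhalf²=0.430293
  +G: nom +23.300 → Σnom=-13.800; wc +0.308/-0.160 → slack +1.659/-1.767; half-tol=0.234, Σhalf²=0.485049
  -H: nom -7.300 → Σnom=-21.100; wc +0.041/-0.041 → slack +1.700/-1.808; half-tol=0.041, Σhalf²=0.486730
Nominal = -21.100. Worst-case = [-21.100 - 1.808, -21.100 + 1.700] = [-22.908, -19.400]. RSS = √0.486730 = 0.698.

nominal=-21.100 wc=[-22.908,-19.400] rss=0.698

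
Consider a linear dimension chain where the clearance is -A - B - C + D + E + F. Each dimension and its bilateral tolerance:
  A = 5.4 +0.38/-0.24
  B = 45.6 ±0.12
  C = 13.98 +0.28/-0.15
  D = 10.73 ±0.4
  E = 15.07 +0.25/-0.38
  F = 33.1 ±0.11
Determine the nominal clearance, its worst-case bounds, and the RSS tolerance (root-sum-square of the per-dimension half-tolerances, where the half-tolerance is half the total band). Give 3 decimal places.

nominal=-6.080 wc=[-7.750,-4.810] rss=0.654

Stack each dimension's contribution:
  -A: nom -5.400 → Σnom=-5.400; wc +0.240/-0.380 → slack +0.240/-0.380; half-tol=0.310, Σhalf²=0.096100
  -B: nom -45.600 → Σnom=-51.000; wc +0.120/-0.120 → slack +0.360/-0.500; half-tol=0.120, Σhalf²=0.110500
  -C: nom -13.980 → Σnom=-64.980; wc +0.150/-0.280 → slack +0.510/-0.780; half-tol=0.215, Σhalf²=0.156725
  +D: nom +10.730 → Σnom=-54.250; wc +0.400/-0.400 → slack +0.910/-1.180; half-tol=0.400, Σhalf²=0.316725
  +E: nom +15.070 → Σnom=-39.180; wc +0.250/-0.380 → slack +1.160/-1.560; half-tol=0.315, Σhalf²=0.415950
  +F: nom +33.100 → Σnom=-6.080; wc +0.110/-0.110 → slack +1.270/-1.670; half-tol=0.110, Σhalf²=0.428050
Nominal = -6.080. Worst-case = [-6.080 - 1.670, -6.080 + 1.270] = [-7.750, -4.810]. RSS = √0.428050 = 0.654.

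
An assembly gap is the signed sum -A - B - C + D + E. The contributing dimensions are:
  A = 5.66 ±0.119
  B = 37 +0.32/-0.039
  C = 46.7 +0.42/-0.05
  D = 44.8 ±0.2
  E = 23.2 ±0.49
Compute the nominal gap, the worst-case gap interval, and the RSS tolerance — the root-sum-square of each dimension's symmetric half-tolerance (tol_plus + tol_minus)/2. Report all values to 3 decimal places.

nominal=-21.360 wc=[-22.909,-20.462] rss=0.618

Stack each dimension's contribution:
  -A: nom -5.660 → Σnom=-5.660; wc +0.119/-0.119 → slack +0.119/-0.119; half-tol=0.119, Σhalf²=0.014161
  -B: nom -37.000 → Σnom=-42.660; wc +0.039/-0.320 → slack +0.158/-0.439; half-tol=0.179, Σhalf²=0.046381
  -C: nom -46.700 → Σnom=-89.360; wc +0.050/-0.420 → slack +0.208/-0.859; half-tol=0.235, Σhalf²=0.101606
  +D: nom +44.800 → Σnom=-44.560; wc +0.200/-0.200 → slack +0.408/-1.059; half-tol=0.200, Σhalf²=0.141606
  +E: nom +23.200 → Σnom=-21.360; wc +0.490/-0.490 → slack +0.898/-1.549; half-tol=0.490, Σhalf²=0.381706
Nominal = -21.360. Worst-case = [-21.360 - 1.549, -21.360 + 0.898] = [-22.909, -20.462]. RSS = √0.381706 = 0.618.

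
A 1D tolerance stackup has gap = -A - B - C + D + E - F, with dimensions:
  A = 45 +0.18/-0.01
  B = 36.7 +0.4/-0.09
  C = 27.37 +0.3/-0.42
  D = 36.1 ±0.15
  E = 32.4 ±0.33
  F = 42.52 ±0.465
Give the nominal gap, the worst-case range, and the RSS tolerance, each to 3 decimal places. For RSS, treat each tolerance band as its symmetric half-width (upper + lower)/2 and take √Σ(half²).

nominal=-83.090 wc=[-84.915,-81.625] rss=0.739

Stack each dimension's contribution:
  -A: nom -45.000 → Σnom=-45.000; wc +0.010/-0.180 → slack +0.010/-0.180; half-tol=0.095, Σhalf²=0.009025
  -B: nom -36.700 → Σnom=-81.700; wc +0.090/-0.400 → slack +0.100/-0.580; half-tol=0.245, Σhalf²=0.069050
  -C: nom -27.370 → Σnom=-109.070; wc +0.420/-0.300 → slack +0.520/-0.880; half-tol=0.360, Σhalf²=0.198650
  +D: nom +36.100 → Σnom=-72.970; wc +0.150/-0.150 → slack +0.670/-1.030; half-tol=0.150, Σhalf²=0.221150
  +E: nom +32.400 → Σnom=-40.570; wc +0.330/-0.330 → slack +1.000/-1.360; half-tol=0.330, Σhalf²=0.330050
  -F: nom -42.520 → Σnom=-83.090; wc +0.465/-0.465 → slack +1.465/-1.825; half-tol=0.465, Σhalf²=0.546275
Nominal = -83.090. Worst-case = [-83.090 - 1.825, -83.090 + 1.465] = [-84.915, -81.625]. RSS = √0.546275 = 0.739.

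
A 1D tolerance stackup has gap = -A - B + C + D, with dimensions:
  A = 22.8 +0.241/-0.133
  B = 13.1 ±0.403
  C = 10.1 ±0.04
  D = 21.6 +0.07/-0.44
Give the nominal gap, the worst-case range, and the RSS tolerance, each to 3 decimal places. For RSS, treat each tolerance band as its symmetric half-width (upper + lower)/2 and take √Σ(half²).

Stack each dimension's contribution:
  -A: nom -22.800 → Σnom=-22.800; wc +0.133/-0.241 → slack +0.133/-0.241; half-tol=0.187, Σhalf²=0.034969
  -B: nom -13.100 → Σnom=-35.900; wc +0.403/-0.403 → slack +0.536/-0.644; half-tol=0.403, Σhalf²=0.197378
  +C: nom +10.100 → Σnom=-25.800; wc +0.040/-0.040 → slack +0.576/-0.684; half-tol=0.040, Σhalf²=0.198978
  +D: nom +21.600 → Σnom=-4.200; wc +0.070/-0.440 → slack +0.646/-1.124; half-tol=0.255, Σhalf²=0.264003
Nominal = -4.200. Worst-case = [-4.200 - 1.124, -4.200 + 0.646] = [-5.324, -3.554]. RSS = √0.264003 = 0.514.

nominal=-4.200 wc=[-5.324,-3.554] rss=0.514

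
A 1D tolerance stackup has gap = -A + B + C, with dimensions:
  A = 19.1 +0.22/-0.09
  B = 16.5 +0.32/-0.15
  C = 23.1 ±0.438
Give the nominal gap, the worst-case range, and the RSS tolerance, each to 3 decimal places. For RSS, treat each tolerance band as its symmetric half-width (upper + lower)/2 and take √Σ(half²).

Stack each dimension's contribution:
  -A: nom -19.100 → Σnom=-19.100; wc +0.090/-0.220 → slack +0.090/-0.220; half-tol=0.155, Σhalf²=0.024025
  +B: nom +16.500 → Σnom=-2.600; wc +0.320/-0.150 → slack +0.410/-0.370; half-tol=0.235, Σhalf²=0.079250
  +C: nom +23.100 → Σnom=20.500; wc +0.438/-0.438 → slack +0.848/-0.808; half-tol=0.438, Σhalf²=0.271094
Nominal = 20.500. Worst-case = [20.500 - 0.808, 20.500 + 0.848] = [19.692, 21.348]. RSS = √0.271094 = 0.521.

nominal=20.500 wc=[19.692,21.348] rss=0.521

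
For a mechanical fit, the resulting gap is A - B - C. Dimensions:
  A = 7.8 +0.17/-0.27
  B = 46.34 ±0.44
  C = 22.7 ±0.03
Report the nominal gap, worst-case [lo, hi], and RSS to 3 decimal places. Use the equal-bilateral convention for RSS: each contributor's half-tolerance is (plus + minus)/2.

Stack each dimension's contribution:
  +A: nom +7.800 → Σnom=7.800; wc +0.170/-0.270 → slack +0.170/-0.270; half-tol=0.220, Σhalf²=0.048400
  -B: nom -46.340 → Σnom=-38.540; wc +0.440/-0.440 → slack +0.610/-0.710; half-tol=0.440, Σhalf²=0.242000
  -C: nom -22.700 → Σnom=-61.240; wc +0.030/-0.030 → slack +0.640/-0.740; half-tol=0.030, Σhalf²=0.242900
Nominal = -61.240. Worst-case = [-61.240 - 0.740, -61.240 + 0.640] = [-61.980, -60.600]. RSS = √0.242900 = 0.493.

nominal=-61.240 wc=[-61.980,-60.600] rss=0.493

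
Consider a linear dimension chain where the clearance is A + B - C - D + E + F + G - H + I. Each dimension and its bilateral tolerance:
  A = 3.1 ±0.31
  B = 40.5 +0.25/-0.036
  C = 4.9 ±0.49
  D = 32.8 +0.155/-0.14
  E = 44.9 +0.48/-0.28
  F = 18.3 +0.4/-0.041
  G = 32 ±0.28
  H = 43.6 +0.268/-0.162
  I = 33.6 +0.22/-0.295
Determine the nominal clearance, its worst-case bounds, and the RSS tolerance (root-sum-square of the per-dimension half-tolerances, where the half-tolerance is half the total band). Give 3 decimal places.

Stack each dimension's contribution:
  +A: nom +3.100 → Σnom=3.100; wc +0.310/-0.310 → slack +0.310/-0.310; half-tol=0.310, Σhalf²=0.096100
  +B: nom +40.500 → Σnom=43.600; wc +0.250/-0.036 → slack +0.560/-0.346; half-tol=0.143, Σhalf²=0.116549
  -C: nom -4.900 → Σnom=38.700; wc +0.490/-0.490 → slack +1.050/-0.836; half-tol=0.490, Σhalf²=0.356649
  -D: nom -32.800 → Σnom=5.900; wc +0.140/-0.155 → slack +1.190/-0.991; half-tol=0.148, Σhalf²=0.378405
  +E: nom +44.900 → Σnom=50.800; wc +0.480/-0.280 → slack +1.670/-1.271; half-tol=0.380, Σhalf²=0.522805
  +F: nom +18.300 → Σnom=69.100; wc +0.400/-0.041 → slack +2.070/-1.312; half-tol=0.221, Σhalf²=0.571426
  +G: nom +32.000 → Σnom=101.100; wc +0.280/-0.280 → slack +2.350/-1.592; half-tol=0.280, Σhalf²=0.649826
  -H: nom -43.600 → Σnom=57.500; wc +0.162/-0.268 → slack +2.512/-1.860; half-tol=0.215, Σhalf²=0.696051
  +I: nom +33.600 → Σnom=91.100; wc +0.220/-0.295 → slack +2.732/-2.155; half-tol=0.258, Σhalf²=0.762357
Nominal = 91.100. Worst-case = [91.100 - 2.155, 91.100 + 2.732] = [88.945, 93.832]. RSS = √0.762357 = 0.873.

nominal=91.100 wc=[88.945,93.832] rss=0.873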